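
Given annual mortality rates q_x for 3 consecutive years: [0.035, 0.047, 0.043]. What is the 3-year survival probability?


p_k = 1 - q_k for each year
Survival = product of (1 - q_k)
= 0.965 * 0.953 * 0.957
= 0.8801


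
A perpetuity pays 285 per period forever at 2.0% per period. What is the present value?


PV = PMT / i
= 285 / 0.02
= 14250.0


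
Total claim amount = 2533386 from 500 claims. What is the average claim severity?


severity = total / number
= 2533386 / 500
= 5066.772


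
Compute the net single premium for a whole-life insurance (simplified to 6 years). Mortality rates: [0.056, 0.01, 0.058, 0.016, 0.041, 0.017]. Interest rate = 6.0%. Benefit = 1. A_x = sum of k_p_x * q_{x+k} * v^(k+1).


v = 0.943396
Year 0: k_p_x=1.0, q=0.056, term=0.05283
Year 1: k_p_x=0.944, q=0.01, term=0.008402
Year 2: k_p_x=0.93456, q=0.058, term=0.045511
Year 3: k_p_x=0.880356, q=0.016, term=0.011157
Year 4: k_p_x=0.86627, q=0.041, term=0.02654
Year 5: k_p_x=0.830753, q=0.017, term=0.009956
A_x = 0.1544


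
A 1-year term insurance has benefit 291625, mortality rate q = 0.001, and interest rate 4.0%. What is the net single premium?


NSP = benefit * q * v
v = 1/(1+i) = 0.961538
NSP = 291625 * 0.001 * 0.961538
= 280.4087


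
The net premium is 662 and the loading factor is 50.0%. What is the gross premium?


Gross = net * (1 + loading)
= 662 * (1 + 0.5)
= 662 * 1.5
= 993.0


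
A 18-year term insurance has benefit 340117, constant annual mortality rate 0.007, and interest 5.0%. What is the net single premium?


NSP = benefit * sum_{k=0}^{n-1} k_p_x * q * v^(k+1)
With constant q=0.007, v=0.952381
Sum = 0.077839
NSP = 340117 * 0.077839
= 26474.4189


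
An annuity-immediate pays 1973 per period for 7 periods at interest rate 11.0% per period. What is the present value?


PV = PMT * (1 - (1+i)^(-n)) / i
= 1973 * (1 - (1+0.11)^(-7)) / 0.11
= 1973 * (1 - 0.481658) / 0.11
= 1973 * 4.712196
= 9297.1632


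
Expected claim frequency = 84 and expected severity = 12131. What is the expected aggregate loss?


E[S] = E[N] * E[X]
= 84 * 12131
= 1.0190e+06


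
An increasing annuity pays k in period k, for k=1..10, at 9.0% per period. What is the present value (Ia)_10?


(Ia)_n = sum_{k=1}^{n} k * v^k, v = 1/(1+i)
v = 0.917431
Sum computed term by term:
(Ia)_10 = 30.7904


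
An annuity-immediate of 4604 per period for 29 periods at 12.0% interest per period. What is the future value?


FV = PMT * ((1+i)^n - 1) / i
= 4604 * ((1.12)^29 - 1) / 0.12
= 4604 * (26.74993 - 1) / 0.12
= 987938.9988


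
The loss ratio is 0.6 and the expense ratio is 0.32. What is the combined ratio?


Combined ratio = loss ratio + expense ratio
= 0.6 + 0.32
= 0.92


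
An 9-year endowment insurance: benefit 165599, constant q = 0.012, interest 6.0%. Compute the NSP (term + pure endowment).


Term component = 12945.4964
Pure endowment = 9_p_x * v^9 * benefit = 0.897041 * 0.591898 * 165599 = 87926.0218
NSP = 100871.5181


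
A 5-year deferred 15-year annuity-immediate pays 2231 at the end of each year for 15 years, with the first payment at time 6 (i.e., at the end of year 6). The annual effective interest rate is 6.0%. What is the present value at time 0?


PV at time 5 of the 15-year annuity-immediate:
a_n = 2231 * (1-(1+0.06)^(-15))/0.06 = 21668.0275
Discount back 5 years to time 0:
PV = 21668.0275 * (1+0.06)^(-5)
= 21668.0275 * 0.747258
= 16191.6106


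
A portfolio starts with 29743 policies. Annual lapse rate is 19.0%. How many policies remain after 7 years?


remaining = initial * (1 - lapse)^years
= 29743 * (1 - 0.19)^7
= 29743 * 0.228768
= 6804.2444


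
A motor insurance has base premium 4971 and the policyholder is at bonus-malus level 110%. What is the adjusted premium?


adjusted = base * BM_level / 100
= 4971 * 110 / 100
= 4971 * 1.1
= 5468.1


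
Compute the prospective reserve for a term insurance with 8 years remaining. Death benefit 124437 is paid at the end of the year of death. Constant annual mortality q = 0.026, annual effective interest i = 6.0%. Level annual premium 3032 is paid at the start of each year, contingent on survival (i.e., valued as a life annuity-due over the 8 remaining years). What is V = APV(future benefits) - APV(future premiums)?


v = 1/(1+i) = 0.943396
APV(future benefits) per unit = sum_{k=0}^{7} k_p_x * q * v^(k+1) = 0.148687
APV(future benefits) = 124437 * 0.148687 = 18502.1932
Life annuity-due factor ä_{x:8} = sum_{k=0}^{7} k_p_x * v^k = 6.061864
APV(future premiums) = 3032 * 6.061864 = 18379.572
V = 18502.1932 - 18379.572
= 122.6212


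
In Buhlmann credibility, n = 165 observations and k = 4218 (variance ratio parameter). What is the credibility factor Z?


Z = n / (n + k)
= 165 / (165 + 4218)
= 165 / 4383
= 0.0376


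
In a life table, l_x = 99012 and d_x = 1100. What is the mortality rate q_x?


q_x = d_x / l_x
= 1100 / 99012
= 0.0111


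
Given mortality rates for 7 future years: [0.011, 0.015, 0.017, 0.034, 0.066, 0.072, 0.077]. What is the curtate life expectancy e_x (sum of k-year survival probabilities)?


e_x = sum_{k=1}^{n} k_p_x
k_p_x values:
  1_p_x = 0.989
  2_p_x = 0.974165
  3_p_x = 0.957604
  4_p_x = 0.925046
  5_p_x = 0.863993
  6_p_x = 0.801785
  7_p_x = 0.740048
e_x = 6.2516


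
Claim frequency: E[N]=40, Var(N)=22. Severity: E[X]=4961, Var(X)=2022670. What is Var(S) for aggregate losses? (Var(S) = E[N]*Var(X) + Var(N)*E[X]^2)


Var(S) = E[N]*Var(X) + Var(N)*E[X]^2
= 40*2022670 + 22*4961^2
= 80906800 + 541453462
= 6.2236e+08


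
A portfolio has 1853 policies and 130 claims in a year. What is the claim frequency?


frequency = claims / policies
= 130 / 1853
= 0.0702


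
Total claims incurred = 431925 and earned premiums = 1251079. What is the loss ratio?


Loss ratio = claims / premiums
= 431925 / 1251079
= 0.3452


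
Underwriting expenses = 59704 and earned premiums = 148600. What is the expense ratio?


Expense ratio = expenses / premiums
= 59704 / 148600
= 0.4018


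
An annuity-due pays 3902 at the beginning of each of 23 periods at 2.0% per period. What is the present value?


PV_due = PMT * (1-(1+i)^(-n))/i * (1+i)
PV_immediate = 71376.1805
PV_due = 71376.1805 * 1.02
= 72803.7041


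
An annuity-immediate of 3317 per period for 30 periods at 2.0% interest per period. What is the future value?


FV = PMT * ((1+i)^n - 1) / i
= 3317 * ((1.02)^30 - 1) / 0.02
= 3317 * (1.811362 - 1) / 0.02
= 134564.3187


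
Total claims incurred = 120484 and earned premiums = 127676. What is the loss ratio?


Loss ratio = claims / premiums
= 120484 / 127676
= 0.9437


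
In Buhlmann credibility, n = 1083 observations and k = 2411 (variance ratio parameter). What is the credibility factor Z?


Z = n / (n + k)
= 1083 / (1083 + 2411)
= 1083 / 3494
= 0.31


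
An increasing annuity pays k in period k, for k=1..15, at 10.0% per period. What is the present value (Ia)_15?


(Ia)_n = sum_{k=1}^{n} k * v^k, v = 1/(1+i)
v = 0.909091
Sum computed term by term:
(Ia)_15 = 47.7581


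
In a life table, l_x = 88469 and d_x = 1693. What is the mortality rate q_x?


q_x = d_x / l_x
= 1693 / 88469
= 0.0191


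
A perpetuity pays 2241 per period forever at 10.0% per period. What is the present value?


PV = PMT / i
= 2241 / 0.1
= 22410.0


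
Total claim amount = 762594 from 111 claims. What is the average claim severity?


severity = total / number
= 762594 / 111
= 6870.2162


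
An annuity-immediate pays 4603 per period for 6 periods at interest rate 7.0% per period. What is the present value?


PV = PMT * (1 - (1+i)^(-n)) / i
= 4603 * (1 - (1+0.07)^(-6)) / 0.07
= 4603 * (1 - 0.666342) / 0.07
= 4603 * 4.76654
= 21940.3821


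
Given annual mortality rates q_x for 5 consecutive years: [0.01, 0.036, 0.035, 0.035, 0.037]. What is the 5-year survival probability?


p_k = 1 - q_k for each year
Survival = product of (1 - q_k)
= 0.99 * 0.964 * 0.965 * 0.965 * 0.963
= 0.8558


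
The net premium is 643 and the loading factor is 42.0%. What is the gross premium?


Gross = net * (1 + loading)
= 643 * (1 + 0.42)
= 643 * 1.42
= 913.06


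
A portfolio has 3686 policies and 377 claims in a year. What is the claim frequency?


frequency = claims / policies
= 377 / 3686
= 0.1023


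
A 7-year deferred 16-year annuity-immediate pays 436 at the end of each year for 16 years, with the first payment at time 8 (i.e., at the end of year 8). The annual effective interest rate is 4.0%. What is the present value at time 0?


PV at time 7 of the 16-year annuity-immediate:
a_n = 436 * (1-(1+0.04)^(-16))/0.04 = 5080.4009
Discount back 7 years to time 0:
PV = 5080.4009 * (1+0.04)^(-7)
= 5080.4009 * 0.759918
= 3860.6871


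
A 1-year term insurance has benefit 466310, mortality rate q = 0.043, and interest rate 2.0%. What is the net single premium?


NSP = benefit * q * v
v = 1/(1+i) = 0.980392
NSP = 466310 * 0.043 * 0.980392
= 19658.1667


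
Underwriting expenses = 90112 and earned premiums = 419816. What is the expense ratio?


Expense ratio = expenses / premiums
= 90112 / 419816
= 0.2146


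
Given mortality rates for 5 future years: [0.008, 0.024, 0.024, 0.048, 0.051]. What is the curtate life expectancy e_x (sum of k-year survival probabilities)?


e_x = sum_{k=1}^{n} k_p_x
k_p_x values:
  1_p_x = 0.992
  2_p_x = 0.968192
  3_p_x = 0.944955
  4_p_x = 0.899598
  5_p_x = 0.853718
e_x = 4.6585


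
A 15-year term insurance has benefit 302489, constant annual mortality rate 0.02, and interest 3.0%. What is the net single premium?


NSP = benefit * sum_{k=0}^{n-1} k_p_x * q * v^(k+1)
With constant q=0.02, v=0.970874
Sum = 0.210376
NSP = 302489 * 0.210376
= 63636.4982


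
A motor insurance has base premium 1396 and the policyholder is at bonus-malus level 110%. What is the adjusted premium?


adjusted = base * BM_level / 100
= 1396 * 110 / 100
= 1396 * 1.1
= 1535.6


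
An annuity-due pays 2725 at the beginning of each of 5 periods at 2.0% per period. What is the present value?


PV_due = PMT * (1-(1+i)^(-n))/i * (1+i)
PV_immediate = 12844.1772
PV_due = 12844.1772 * 1.02
= 13101.0607


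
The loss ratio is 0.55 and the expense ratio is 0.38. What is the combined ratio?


Combined ratio = loss ratio + expense ratio
= 0.55 + 0.38
= 0.93


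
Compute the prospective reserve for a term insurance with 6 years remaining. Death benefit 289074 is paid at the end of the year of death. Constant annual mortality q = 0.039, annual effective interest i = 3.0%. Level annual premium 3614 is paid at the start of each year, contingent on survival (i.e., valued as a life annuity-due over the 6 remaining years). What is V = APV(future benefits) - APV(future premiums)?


v = 1/(1+i) = 0.970874
APV(future benefits) per unit = sum_{k=0}^{5} k_p_x * q * v^(k+1) = 0.192369
APV(future benefits) = 289074 * 0.192369 = 55608.8216
Life annuity-due factor ä_{x:6} = sum_{k=0}^{5} k_p_x * v^k = 5.08051
APV(future premiums) = 3614 * 5.08051 = 18360.9618
V = 55608.8216 - 18360.9618
= 37247.8598


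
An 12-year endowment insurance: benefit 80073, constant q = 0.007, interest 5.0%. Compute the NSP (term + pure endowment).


Term component = 4800.5061
Pure endowment = 12_p_x * v^12 * benefit = 0.91916 * 0.556837 * 80073 = 40983.1649
NSP = 45783.6709


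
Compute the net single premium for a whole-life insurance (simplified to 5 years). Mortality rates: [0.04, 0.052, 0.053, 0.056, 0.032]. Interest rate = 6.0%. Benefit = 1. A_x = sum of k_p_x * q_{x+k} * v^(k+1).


v = 0.943396
Year 0: k_p_x=1.0, q=0.04, term=0.037736
Year 1: k_p_x=0.96, q=0.052, term=0.044429
Year 2: k_p_x=0.91008, q=0.053, term=0.040498
Year 3: k_p_x=0.861846, q=0.056, term=0.038229
Year 4: k_p_x=0.813582, q=0.032, term=0.019455
A_x = 0.1803


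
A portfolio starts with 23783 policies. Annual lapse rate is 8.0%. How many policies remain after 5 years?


remaining = initial * (1 - lapse)^years
= 23783 * (1 - 0.08)^5
= 23783 * 0.659082
= 15674.9359


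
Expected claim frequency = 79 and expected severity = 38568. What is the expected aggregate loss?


E[S] = E[N] * E[X]
= 79 * 38568
= 3.0469e+06


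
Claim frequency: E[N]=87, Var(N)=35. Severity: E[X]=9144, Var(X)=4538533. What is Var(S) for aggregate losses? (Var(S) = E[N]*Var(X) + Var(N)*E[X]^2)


Var(S) = E[N]*Var(X) + Var(N)*E[X]^2
= 87*4538533 + 35*9144^2
= 394852371 + 2926445760
= 3.3213e+09


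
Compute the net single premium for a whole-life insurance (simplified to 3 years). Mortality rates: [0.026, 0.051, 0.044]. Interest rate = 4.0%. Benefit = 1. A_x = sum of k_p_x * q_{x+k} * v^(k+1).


v = 0.961538
Year 0: k_p_x=1.0, q=0.026, term=0.025
Year 1: k_p_x=0.974, q=0.051, term=0.045926
Year 2: k_p_x=0.924326, q=0.044, term=0.036156
A_x = 0.1071


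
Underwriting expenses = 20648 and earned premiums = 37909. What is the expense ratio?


Expense ratio = expenses / premiums
= 20648 / 37909
= 0.5447


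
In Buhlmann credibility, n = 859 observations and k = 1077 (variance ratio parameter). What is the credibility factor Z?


Z = n / (n + k)
= 859 / (859 + 1077)
= 859 / 1936
= 0.4437


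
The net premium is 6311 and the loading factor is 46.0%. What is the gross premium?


Gross = net * (1 + loading)
= 6311 * (1 + 0.46)
= 6311 * 1.46
= 9214.06


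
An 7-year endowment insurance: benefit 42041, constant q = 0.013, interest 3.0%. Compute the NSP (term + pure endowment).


Term component = 3280.1623
Pure endowment = 7_p_x * v^7 * benefit = 0.912473 * 0.813092 * 42041 = 31191.2323
NSP = 34471.3946


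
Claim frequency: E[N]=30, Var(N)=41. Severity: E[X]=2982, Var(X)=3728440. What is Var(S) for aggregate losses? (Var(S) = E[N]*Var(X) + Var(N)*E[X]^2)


Var(S) = E[N]*Var(X) + Var(N)*E[X]^2
= 30*3728440 + 41*2982^2
= 111853200 + 364585284
= 4.7644e+08


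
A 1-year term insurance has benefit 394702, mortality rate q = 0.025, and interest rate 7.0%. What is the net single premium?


NSP = benefit * q * v
v = 1/(1+i) = 0.934579
NSP = 394702 * 0.025 * 0.934579
= 9222.0093


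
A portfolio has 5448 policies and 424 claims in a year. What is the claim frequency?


frequency = claims / policies
= 424 / 5448
= 0.0778


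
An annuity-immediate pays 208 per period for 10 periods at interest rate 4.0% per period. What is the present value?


PV = PMT * (1 - (1+i)^(-n)) / i
= 208 * (1 - (1+0.04)^(-10)) / 0.04
= 208 * (1 - 0.675564) / 0.04
= 208 * 8.110896
= 1687.0663


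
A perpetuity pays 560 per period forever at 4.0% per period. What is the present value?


PV = PMT / i
= 560 / 0.04
= 14000.0


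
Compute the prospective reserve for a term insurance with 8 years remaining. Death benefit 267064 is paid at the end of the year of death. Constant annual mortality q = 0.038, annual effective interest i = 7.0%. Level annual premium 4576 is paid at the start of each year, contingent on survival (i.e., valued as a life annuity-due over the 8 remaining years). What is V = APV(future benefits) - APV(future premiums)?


v = 1/(1+i) = 0.934579
APV(future benefits) per unit = sum_{k=0}^{7} k_p_x * q * v^(k+1) = 0.201645
APV(future benefits) = 267064 * 0.201645 = 53852.0785
Life annuity-due factor ä_{x:8} = sum_{k=0}^{7} k_p_x * v^k = 5.677894
APV(future premiums) = 4576 * 5.677894 = 25982.0442
V = 53852.0785 - 25982.0442
= 27870.0343


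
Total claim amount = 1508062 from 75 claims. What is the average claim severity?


severity = total / number
= 1508062 / 75
= 20107.4933


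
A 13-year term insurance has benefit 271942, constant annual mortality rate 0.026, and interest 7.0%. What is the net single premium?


NSP = benefit * sum_{k=0}^{n-1} k_p_x * q * v^(k+1)
With constant q=0.026, v=0.934579
Sum = 0.191038
NSP = 271942 * 0.191038
= 51951.1583


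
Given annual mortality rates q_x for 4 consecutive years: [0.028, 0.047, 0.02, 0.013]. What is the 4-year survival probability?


p_k = 1 - q_k for each year
Survival = product of (1 - q_k)
= 0.972 * 0.953 * 0.98 * 0.987
= 0.896


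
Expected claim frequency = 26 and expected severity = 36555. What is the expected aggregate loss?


E[S] = E[N] * E[X]
= 26 * 36555
= 950430


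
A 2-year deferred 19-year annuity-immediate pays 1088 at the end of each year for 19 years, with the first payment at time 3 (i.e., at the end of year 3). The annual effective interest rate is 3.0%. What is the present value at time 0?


PV at time 2 of the 19-year annuity-immediate:
a_n = 1088 * (1-(1+0.03)^(-19))/0.03 = 15584.2934
Discount back 2 years to time 0:
PV = 15584.2934 * (1+0.03)^(-2)
= 15584.2934 * 0.942596
= 14689.6912


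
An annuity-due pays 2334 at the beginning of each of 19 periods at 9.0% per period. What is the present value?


PV_due = PMT * (1-(1+i)^(-n))/i * (1+i)
PV_immediate = 20889.5679
PV_due = 20889.5679 * 1.09
= 22769.629


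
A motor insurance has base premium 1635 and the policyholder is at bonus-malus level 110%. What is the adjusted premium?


adjusted = base * BM_level / 100
= 1635 * 110 / 100
= 1635 * 1.1
= 1798.5


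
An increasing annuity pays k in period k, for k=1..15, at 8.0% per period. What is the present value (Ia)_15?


(Ia)_n = sum_{k=1}^{n} k * v^k, v = 1/(1+i)
v = 0.925926
Sum computed term by term:
(Ia)_15 = 56.4451


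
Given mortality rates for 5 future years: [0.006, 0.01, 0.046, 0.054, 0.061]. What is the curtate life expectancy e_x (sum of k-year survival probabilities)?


e_x = sum_{k=1}^{n} k_p_x
k_p_x values:
  1_p_x = 0.994
  2_p_x = 0.98406
  3_p_x = 0.938793
  4_p_x = 0.888098
  5_p_x = 0.833924
e_x = 4.6389


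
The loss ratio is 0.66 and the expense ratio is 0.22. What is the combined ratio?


Combined ratio = loss ratio + expense ratio
= 0.66 + 0.22
= 0.88


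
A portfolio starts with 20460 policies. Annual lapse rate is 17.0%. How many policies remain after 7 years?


remaining = initial * (1 - lapse)^years
= 20460 * (1 - 0.17)^7
= 20460 * 0.271361
= 5552.036


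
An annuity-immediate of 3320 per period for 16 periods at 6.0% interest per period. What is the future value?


FV = PMT * ((1+i)^n - 1) / i
= 3320 * ((1.06)^16 - 1) / 0.06
= 3320 * (2.540352 - 1) / 0.06
= 85232.7932


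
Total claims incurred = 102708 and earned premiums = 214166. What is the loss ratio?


Loss ratio = claims / premiums
= 102708 / 214166
= 0.4796


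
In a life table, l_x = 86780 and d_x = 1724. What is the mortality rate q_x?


q_x = d_x / l_x
= 1724 / 86780
= 0.0199


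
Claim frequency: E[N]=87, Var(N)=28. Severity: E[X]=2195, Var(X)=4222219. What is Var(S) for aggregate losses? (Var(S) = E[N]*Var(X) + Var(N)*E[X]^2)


Var(S) = E[N]*Var(X) + Var(N)*E[X]^2
= 87*4222219 + 28*2195^2
= 367333053 + 134904700
= 5.0224e+08


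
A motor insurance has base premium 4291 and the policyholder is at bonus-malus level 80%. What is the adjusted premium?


adjusted = base * BM_level / 100
= 4291 * 80 / 100
= 4291 * 0.8
= 3432.8


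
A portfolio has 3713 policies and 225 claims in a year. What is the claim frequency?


frequency = claims / policies
= 225 / 3713
= 0.0606


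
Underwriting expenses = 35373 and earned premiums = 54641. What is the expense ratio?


Expense ratio = expenses / premiums
= 35373 / 54641
= 0.6474


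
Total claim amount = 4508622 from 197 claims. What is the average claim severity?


severity = total / number
= 4508622 / 197
= 22886.4061


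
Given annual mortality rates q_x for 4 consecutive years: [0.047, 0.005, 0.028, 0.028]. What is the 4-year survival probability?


p_k = 1 - q_k for each year
Survival = product of (1 - q_k)
= 0.953 * 0.995 * 0.972 * 0.972
= 0.8959


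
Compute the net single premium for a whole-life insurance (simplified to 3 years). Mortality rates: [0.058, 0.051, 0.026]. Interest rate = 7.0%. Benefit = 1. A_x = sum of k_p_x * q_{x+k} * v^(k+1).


v = 0.934579
Year 0: k_p_x=1.0, q=0.058, term=0.054206
Year 1: k_p_x=0.942, q=0.051, term=0.041962
Year 2: k_p_x=0.893958, q=0.026, term=0.018973
A_x = 0.1151


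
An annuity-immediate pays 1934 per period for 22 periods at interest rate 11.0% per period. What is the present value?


PV = PMT * (1 - (1+i)^(-n)) / i
= 1934 * (1 - (1+0.11)^(-22)) / 0.11
= 1934 * (1 - 0.100669) / 0.11
= 1934 * 8.175739
= 15811.8794


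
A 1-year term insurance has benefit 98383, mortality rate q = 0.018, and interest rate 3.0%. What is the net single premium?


NSP = benefit * q * v
v = 1/(1+i) = 0.970874
NSP = 98383 * 0.018 * 0.970874
= 1719.3146


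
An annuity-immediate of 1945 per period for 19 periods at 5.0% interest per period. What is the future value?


FV = PMT * ((1+i)^n - 1) / i
= 1945 * ((1.05)^19 - 1) / 0.05
= 1945 * (2.52695 - 1) / 0.05
= 59398.3626


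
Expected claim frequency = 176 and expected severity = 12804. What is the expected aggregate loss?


E[S] = E[N] * E[X]
= 176 * 12804
= 2.2535e+06


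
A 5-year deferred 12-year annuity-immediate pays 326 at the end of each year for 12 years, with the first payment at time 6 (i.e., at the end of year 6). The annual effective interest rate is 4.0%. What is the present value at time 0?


PV at time 5 of the 12-year annuity-immediate:
a_n = 326 * (1-(1+0.04)^(-12))/0.04 = 3059.534
Discount back 5 years to time 0:
PV = 3059.534 * (1+0.04)^(-5)
= 3059.534 * 0.821927
= 2514.714


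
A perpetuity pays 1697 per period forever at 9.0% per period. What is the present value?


PV = PMT / i
= 1697 / 0.09
= 18855.5556


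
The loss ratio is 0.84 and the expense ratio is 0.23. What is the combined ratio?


Combined ratio = loss ratio + expense ratio
= 0.84 + 0.23
= 1.07


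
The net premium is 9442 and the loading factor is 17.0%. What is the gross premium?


Gross = net * (1 + loading)
= 9442 * (1 + 0.17)
= 9442 * 1.17
= 11047.14


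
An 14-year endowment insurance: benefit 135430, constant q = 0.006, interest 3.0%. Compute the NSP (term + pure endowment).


Term component = 8854.8964
Pure endowment = 14_p_x * v^14 * benefit = 0.919199 * 0.661118 * 135430 = 82300.6214
NSP = 91155.5178


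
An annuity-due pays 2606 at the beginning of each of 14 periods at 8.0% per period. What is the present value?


PV_due = PMT * (1-(1+i)^(-n))/i * (1+i)
PV_immediate = 21484.4816
PV_due = 21484.4816 * 1.08
= 23203.2401


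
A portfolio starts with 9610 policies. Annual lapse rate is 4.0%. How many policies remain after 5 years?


remaining = initial * (1 - lapse)^years
= 9610 * (1 - 0.04)^5
= 9610 * 0.815373
= 7835.7316


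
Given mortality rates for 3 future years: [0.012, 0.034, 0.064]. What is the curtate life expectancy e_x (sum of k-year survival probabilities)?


e_x = sum_{k=1}^{n} k_p_x
k_p_x values:
  1_p_x = 0.988
  2_p_x = 0.954408
  3_p_x = 0.893326
e_x = 2.8357


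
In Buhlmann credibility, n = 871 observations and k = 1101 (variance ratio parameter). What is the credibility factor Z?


Z = n / (n + k)
= 871 / (871 + 1101)
= 871 / 1972
= 0.4417


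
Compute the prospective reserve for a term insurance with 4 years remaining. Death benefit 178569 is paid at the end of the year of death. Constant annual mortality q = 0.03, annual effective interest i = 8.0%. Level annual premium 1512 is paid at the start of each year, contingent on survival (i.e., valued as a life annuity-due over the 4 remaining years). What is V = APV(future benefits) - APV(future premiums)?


v = 1/(1+i) = 0.925926
APV(future benefits) per unit = sum_{k=0}^{3} k_p_x * q * v^(k+1) = 0.095259
APV(future benefits) = 178569 * 0.095259 = 17010.3217
Life annuity-due factor ä_{x:4} = sum_{k=0}^{3} k_p_x * v^k = 3.429327
APV(future premiums) = 1512 * 3.429327 = 5185.1432
V = 17010.3217 - 5185.1432
= 11825.1785


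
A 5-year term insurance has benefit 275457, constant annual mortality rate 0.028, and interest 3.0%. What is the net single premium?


NSP = benefit * sum_{k=0}^{n-1} k_p_x * q * v^(k+1)
With constant q=0.028, v=0.970874
Sum = 0.121453
NSP = 275457 * 0.121453
= 33454.9596


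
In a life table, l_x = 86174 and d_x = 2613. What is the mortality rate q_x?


q_x = d_x / l_x
= 2613 / 86174
= 0.0303


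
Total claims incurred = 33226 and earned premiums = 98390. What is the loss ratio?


Loss ratio = claims / premiums
= 33226 / 98390
= 0.3377


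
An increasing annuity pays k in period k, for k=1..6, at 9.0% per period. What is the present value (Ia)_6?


(Ia)_n = sum_{k=1}^{n} k * v^k, v = 1/(1+i)
v = 0.917431
Sum computed term by term:
(Ia)_6 = 14.5783


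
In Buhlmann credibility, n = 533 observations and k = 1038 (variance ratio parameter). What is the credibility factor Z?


Z = n / (n + k)
= 533 / (533 + 1038)
= 533 / 1571
= 0.3393


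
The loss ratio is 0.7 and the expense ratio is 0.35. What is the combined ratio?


Combined ratio = loss ratio + expense ratio
= 0.7 + 0.35
= 1.05


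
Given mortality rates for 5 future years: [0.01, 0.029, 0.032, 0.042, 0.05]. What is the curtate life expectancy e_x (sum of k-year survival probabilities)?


e_x = sum_{k=1}^{n} k_p_x
k_p_x values:
  1_p_x = 0.99
  2_p_x = 0.96129
  3_p_x = 0.930529
  4_p_x = 0.891447
  5_p_x = 0.846874
e_x = 4.6201


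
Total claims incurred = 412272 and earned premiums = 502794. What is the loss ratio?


Loss ratio = claims / premiums
= 412272 / 502794
= 0.82


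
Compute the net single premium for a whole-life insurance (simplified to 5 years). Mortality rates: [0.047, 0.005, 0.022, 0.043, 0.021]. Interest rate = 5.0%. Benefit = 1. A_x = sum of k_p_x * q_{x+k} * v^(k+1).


v = 0.952381
Year 0: k_p_x=1.0, q=0.047, term=0.044762
Year 1: k_p_x=0.953, q=0.005, term=0.004322
Year 2: k_p_x=0.948235, q=0.022, term=0.018021
Year 3: k_p_x=0.927374, q=0.043, term=0.032807
Year 4: k_p_x=0.887497, q=0.021, term=0.014603
A_x = 0.1145


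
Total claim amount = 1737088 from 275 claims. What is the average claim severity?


severity = total / number
= 1737088 / 275
= 6316.6836


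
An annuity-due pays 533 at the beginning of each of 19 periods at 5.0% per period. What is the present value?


PV_due = PMT * (1-(1+i)^(-n))/i * (1+i)
PV_immediate = 6441.476
PV_due = 6441.476 * 1.05
= 6763.5498


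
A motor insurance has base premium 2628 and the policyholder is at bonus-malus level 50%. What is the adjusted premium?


adjusted = base * BM_level / 100
= 2628 * 50 / 100
= 2628 * 0.5
= 1314.0


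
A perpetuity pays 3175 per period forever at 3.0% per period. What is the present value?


PV = PMT / i
= 3175 / 0.03
= 105833.3333


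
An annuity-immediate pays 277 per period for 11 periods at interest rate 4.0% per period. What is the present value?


PV = PMT * (1 - (1+i)^(-n)) / i
= 277 * (1 - (1+0.04)^(-11)) / 0.04
= 277 * (1 - 0.649581) / 0.04
= 277 * 8.760477
= 2426.652


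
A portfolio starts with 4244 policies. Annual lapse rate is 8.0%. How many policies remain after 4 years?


remaining = initial * (1 - lapse)^years
= 4244 * (1 - 0.08)^4
= 4244 * 0.716393
= 3040.3717


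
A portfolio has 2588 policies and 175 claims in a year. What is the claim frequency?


frequency = claims / policies
= 175 / 2588
= 0.0676


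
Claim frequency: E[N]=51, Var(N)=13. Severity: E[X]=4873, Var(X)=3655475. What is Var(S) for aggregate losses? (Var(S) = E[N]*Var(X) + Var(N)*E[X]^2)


Var(S) = E[N]*Var(X) + Var(N)*E[X]^2
= 51*3655475 + 13*4873^2
= 186429225 + 308699677
= 4.9513e+08


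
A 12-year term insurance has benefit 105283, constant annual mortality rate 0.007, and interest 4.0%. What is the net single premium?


NSP = benefit * sum_{k=0}^{n-1} k_p_x * q * v^(k+1)
With constant q=0.007, v=0.961538
Sum = 0.063431
NSP = 105283 * 0.063431
= 6678.2326


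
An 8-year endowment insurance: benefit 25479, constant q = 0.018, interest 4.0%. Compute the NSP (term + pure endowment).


Term component = 2910.9348
Pure endowment = 8_p_x * v^8 * benefit = 0.864753 * 0.73069 * 25479 = 16099.3213
NSP = 19010.256


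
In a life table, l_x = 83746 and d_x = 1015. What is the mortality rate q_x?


q_x = d_x / l_x
= 1015 / 83746
= 0.0121


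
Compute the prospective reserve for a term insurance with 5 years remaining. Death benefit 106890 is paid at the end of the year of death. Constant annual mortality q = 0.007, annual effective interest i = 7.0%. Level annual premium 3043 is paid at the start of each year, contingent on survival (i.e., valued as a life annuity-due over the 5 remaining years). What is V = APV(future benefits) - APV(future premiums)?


v = 1/(1+i) = 0.934579
APV(future benefits) per unit = sum_{k=0}^{4} k_p_x * q * v^(k+1) = 0.028329
APV(future benefits) = 106890 * 0.028329 = 3028.1102
Life annuity-due factor ä_{x:5} = sum_{k=0}^{4} k_p_x * v^k = 4.330323
APV(future premiums) = 3043 * 4.330323 = 13177.1744
V = 3028.1102 - 13177.1744
= -10149.0642


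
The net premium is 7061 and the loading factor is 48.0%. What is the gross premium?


Gross = net * (1 + loading)
= 7061 * (1 + 0.48)
= 7061 * 1.48
= 10450.28


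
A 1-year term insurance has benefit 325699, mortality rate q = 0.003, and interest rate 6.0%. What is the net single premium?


NSP = benefit * q * v
v = 1/(1+i) = 0.943396
NSP = 325699 * 0.003 * 0.943396
= 921.7896


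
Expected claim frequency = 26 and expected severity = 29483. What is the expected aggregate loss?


E[S] = E[N] * E[X]
= 26 * 29483
= 766558


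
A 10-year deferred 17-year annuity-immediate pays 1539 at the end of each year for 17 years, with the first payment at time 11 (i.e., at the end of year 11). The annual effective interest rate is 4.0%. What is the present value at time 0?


PV at time 10 of the 17-year annuity-immediate:
a_n = 1539 * (1-(1+0.04)^(-17))/0.04 = 18722.9644
Discount back 10 years to time 0:
PV = 18722.9644 * (1+0.04)^(-10)
= 18722.9644 * 0.675564
= 12648.5639


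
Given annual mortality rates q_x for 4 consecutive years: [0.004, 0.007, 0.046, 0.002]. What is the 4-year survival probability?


p_k = 1 - q_k for each year
Survival = product of (1 - q_k)
= 0.996 * 0.993 * 0.954 * 0.998
= 0.9416


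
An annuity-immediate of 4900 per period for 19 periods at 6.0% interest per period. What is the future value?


FV = PMT * ((1+i)^n - 1) / i
= 4900 * ((1.06)^19 - 1) / 0.06
= 4900 * (3.0256 - 1) / 0.06
= 165423.9593


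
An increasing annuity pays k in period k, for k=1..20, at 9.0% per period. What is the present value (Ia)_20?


(Ia)_n = sum_{k=1}^{n} k * v^k, v = 1/(1+i)
v = 0.917431
Sum computed term by term:
(Ia)_20 = 70.9055


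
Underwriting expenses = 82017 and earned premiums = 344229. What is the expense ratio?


Expense ratio = expenses / premiums
= 82017 / 344229
= 0.2383


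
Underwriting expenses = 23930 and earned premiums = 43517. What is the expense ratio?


Expense ratio = expenses / premiums
= 23930 / 43517
= 0.5499


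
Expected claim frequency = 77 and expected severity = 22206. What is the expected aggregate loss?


E[S] = E[N] * E[X]
= 77 * 22206
= 1.7099e+06


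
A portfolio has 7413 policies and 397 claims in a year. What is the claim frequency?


frequency = claims / policies
= 397 / 7413
= 0.0536


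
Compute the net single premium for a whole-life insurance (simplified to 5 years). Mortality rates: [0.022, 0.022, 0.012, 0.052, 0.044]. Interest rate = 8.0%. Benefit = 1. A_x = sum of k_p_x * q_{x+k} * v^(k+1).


v = 0.925926
Year 0: k_p_x=1.0, q=0.022, term=0.02037
Year 1: k_p_x=0.978, q=0.022, term=0.018447
Year 2: k_p_x=0.956484, q=0.012, term=0.009111
Year 3: k_p_x=0.945006, q=0.052, term=0.03612
Year 4: k_p_x=0.895866, q=0.044, term=0.026827
A_x = 0.1109


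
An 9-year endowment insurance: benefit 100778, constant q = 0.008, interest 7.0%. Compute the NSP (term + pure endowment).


Term component = 5106.0789
Pure endowment = 9_p_x * v^9 * benefit = 0.930262 * 0.543934 * 100778 = 50993.7306
NSP = 56099.8095


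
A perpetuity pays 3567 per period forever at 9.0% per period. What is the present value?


PV = PMT / i
= 3567 / 0.09
= 39633.3333


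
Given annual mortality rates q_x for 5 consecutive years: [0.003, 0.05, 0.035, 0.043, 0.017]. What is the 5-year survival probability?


p_k = 1 - q_k for each year
Survival = product of (1 - q_k)
= 0.997 * 0.95 * 0.965 * 0.957 * 0.983
= 0.8598


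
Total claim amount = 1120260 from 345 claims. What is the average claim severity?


severity = total / number
= 1120260 / 345
= 3247.1304


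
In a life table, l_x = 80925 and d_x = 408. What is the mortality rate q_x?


q_x = d_x / l_x
= 408 / 80925
= 0.005


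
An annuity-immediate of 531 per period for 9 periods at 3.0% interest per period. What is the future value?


FV = PMT * ((1+i)^n - 1) / i
= 531 * ((1.03)^9 - 1) / 0.03
= 531 * (1.304773 - 1) / 0.03
= 5394.4854


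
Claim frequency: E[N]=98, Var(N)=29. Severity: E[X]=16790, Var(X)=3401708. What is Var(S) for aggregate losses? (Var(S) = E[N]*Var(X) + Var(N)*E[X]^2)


Var(S) = E[N]*Var(X) + Var(N)*E[X]^2
= 98*3401708 + 29*16790^2
= 333367384 + 8175218900
= 8.5086e+09


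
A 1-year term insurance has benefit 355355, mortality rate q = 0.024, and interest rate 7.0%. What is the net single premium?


NSP = benefit * q * v
v = 1/(1+i) = 0.934579
NSP = 355355 * 0.024 * 0.934579
= 7970.5794


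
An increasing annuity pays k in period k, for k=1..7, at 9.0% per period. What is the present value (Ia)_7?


(Ia)_n = sum_{k=1}^{n} k * v^k, v = 1/(1+i)
v = 0.917431
Sum computed term by term:
(Ia)_7 = 18.4075


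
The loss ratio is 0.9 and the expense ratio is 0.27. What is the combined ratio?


Combined ratio = loss ratio + expense ratio
= 0.9 + 0.27
= 1.17


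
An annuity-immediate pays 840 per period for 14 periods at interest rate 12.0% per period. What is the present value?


PV = PMT * (1 - (1+i)^(-n)) / i
= 840 * (1 - (1+0.12)^(-14)) / 0.12
= 840 * (1 - 0.20462) / 0.12
= 840 * 6.628168
= 5567.6613


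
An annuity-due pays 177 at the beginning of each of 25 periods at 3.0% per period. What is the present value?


PV_due = PMT * (1-(1+i)^(-n))/i * (1+i)
PV_immediate = 3082.1271
PV_due = 3082.1271 * 1.03
= 3174.591


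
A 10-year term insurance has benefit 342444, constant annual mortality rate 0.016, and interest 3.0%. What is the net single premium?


NSP = benefit * sum_{k=0}^{n-1} k_p_x * q * v^(k+1)
With constant q=0.016, v=0.970874
Sum = 0.127563
NSP = 342444 * 0.127563
= 43683.3287


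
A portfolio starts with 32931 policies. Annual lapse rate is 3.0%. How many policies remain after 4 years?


remaining = initial * (1 - lapse)^years
= 32931 * (1 - 0.03)^4
= 32931 * 0.885293
= 29153.5775


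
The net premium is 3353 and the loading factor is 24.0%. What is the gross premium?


Gross = net * (1 + loading)
= 3353 * (1 + 0.24)
= 3353 * 1.24
= 4157.72


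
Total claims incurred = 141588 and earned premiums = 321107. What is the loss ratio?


Loss ratio = claims / premiums
= 141588 / 321107
= 0.4409


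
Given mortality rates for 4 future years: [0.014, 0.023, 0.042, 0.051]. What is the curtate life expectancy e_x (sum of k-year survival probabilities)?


e_x = sum_{k=1}^{n} k_p_x
k_p_x values:
  1_p_x = 0.986
  2_p_x = 0.963322
  3_p_x = 0.922862
  4_p_x = 0.875796
e_x = 3.748


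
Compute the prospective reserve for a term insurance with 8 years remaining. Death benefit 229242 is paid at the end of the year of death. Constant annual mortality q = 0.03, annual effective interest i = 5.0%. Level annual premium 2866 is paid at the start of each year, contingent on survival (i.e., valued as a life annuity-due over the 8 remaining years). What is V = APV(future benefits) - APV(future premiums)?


v = 1/(1+i) = 0.952381
APV(future benefits) per unit = sum_{k=0}^{7} k_p_x * q * v^(k+1) = 0.176074
APV(future benefits) = 229242 * 0.176074 = 40363.64
Life annuity-due factor ä_{x:8} = sum_{k=0}^{7} k_p_x * v^k = 6.162603
APV(future premiums) = 2866 * 6.162603 = 17662.0197
V = 40363.64 - 17662.0197
= 22701.6203


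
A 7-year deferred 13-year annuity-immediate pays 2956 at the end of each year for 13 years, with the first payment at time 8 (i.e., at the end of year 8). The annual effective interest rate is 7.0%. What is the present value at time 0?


PV at time 7 of the 13-year annuity-immediate:
a_n = 2956 * (1-(1+0.07)^(-13))/0.07 = 24705.2156
Discount back 7 years to time 0:
PV = 24705.2156 * (1+0.07)^(-7)
= 24705.2156 * 0.62275
= 15385.1666


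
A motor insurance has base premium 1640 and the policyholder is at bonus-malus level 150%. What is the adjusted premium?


adjusted = base * BM_level / 100
= 1640 * 150 / 100
= 1640 * 1.5
= 2460.0


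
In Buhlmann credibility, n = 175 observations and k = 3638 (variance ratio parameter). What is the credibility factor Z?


Z = n / (n + k)
= 175 / (175 + 3638)
= 175 / 3813
= 0.0459


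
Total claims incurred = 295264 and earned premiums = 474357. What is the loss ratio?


Loss ratio = claims / premiums
= 295264 / 474357
= 0.6225


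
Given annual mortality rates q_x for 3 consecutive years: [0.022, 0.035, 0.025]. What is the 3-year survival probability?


p_k = 1 - q_k for each year
Survival = product of (1 - q_k)
= 0.978 * 0.965 * 0.975
= 0.9202


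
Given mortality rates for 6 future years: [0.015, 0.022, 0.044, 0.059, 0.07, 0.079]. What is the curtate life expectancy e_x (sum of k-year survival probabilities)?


e_x = sum_{k=1}^{n} k_p_x
k_p_x values:
  1_p_x = 0.985
  2_p_x = 0.96333
  3_p_x = 0.920943
  4_p_x = 0.866608
  5_p_x = 0.805945
  6_p_x = 0.742276
e_x = 5.2841


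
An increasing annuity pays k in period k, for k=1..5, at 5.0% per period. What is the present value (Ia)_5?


(Ia)_n = sum_{k=1}^{n} k * v^k, v = 1/(1+i)
v = 0.952381
Sum computed term by term:
(Ia)_5 = 12.5664


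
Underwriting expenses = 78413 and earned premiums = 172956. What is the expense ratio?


Expense ratio = expenses / premiums
= 78413 / 172956
= 0.4534


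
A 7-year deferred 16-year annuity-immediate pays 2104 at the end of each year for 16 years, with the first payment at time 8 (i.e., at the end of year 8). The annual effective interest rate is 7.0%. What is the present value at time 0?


PV at time 7 of the 16-year annuity-immediate:
a_n = 2104 * (1-(1+0.07)^(-16))/0.07 = 19875.7487
Discount back 7 years to time 0:
PV = 19875.7487 * (1+0.07)^(-7)
= 19875.7487 * 0.62275
= 12377.6173


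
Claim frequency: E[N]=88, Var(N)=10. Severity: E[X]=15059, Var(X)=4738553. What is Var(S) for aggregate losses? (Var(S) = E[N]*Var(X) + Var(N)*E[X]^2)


Var(S) = E[N]*Var(X) + Var(N)*E[X]^2
= 88*4738553 + 10*15059^2
= 416992664 + 2267734810
= 2.6847e+09


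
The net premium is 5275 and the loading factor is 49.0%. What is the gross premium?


Gross = net * (1 + loading)
= 5275 * (1 + 0.49)
= 5275 * 1.49
= 7859.75


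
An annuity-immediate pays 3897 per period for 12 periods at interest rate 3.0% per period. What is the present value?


PV = PMT * (1 - (1+i)^(-n)) / i
= 3897 * (1 - (1+0.03)^(-12)) / 0.03
= 3897 * (1 - 0.70138) / 0.03
= 3897 * 9.954004
= 38790.7536


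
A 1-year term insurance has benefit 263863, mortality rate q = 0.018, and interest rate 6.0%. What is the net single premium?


NSP = benefit * q * v
v = 1/(1+i) = 0.943396
NSP = 263863 * 0.018 * 0.943396
= 4480.6925


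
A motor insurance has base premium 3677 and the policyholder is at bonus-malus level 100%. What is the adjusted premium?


adjusted = base * BM_level / 100
= 3677 * 100 / 100
= 3677 * 1.0
= 3677.0


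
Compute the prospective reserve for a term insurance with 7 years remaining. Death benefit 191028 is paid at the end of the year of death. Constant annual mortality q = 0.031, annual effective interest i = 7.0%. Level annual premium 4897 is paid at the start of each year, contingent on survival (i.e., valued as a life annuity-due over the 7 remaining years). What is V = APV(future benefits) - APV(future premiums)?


v = 1/(1+i) = 0.934579
APV(future benefits) per unit = sum_{k=0}^{6} k_p_x * q * v^(k+1) = 0.153603
APV(future benefits) = 191028 * 0.153603 = 29342.4932
Life annuity-due factor ä_{x:7} = sum_{k=0}^{6} k_p_x * v^k = 5.301784
APV(future premiums) = 4897 * 5.301784 = 25962.8385
V = 29342.4932 - 25962.8385
= 3379.6547
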